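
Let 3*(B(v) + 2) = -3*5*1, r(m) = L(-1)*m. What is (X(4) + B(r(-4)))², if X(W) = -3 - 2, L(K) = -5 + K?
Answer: 144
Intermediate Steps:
r(m) = -6*m (r(m) = (-5 - 1)*m = -6*m)
X(W) = -5
B(v) = -7 (B(v) = -2 + (-3*5*1)/3 = -2 + (-15*1)/3 = -2 + (⅓)*(-15) = -2 - 5 = -7)
(X(4) + B(r(-4)))² = (-5 - 7)² = (-12)² = 144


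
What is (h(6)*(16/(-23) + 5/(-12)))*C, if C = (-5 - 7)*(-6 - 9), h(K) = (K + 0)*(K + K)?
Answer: -331560/23 ≈ -14416.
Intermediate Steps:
h(K) = 2*K**2 (h(K) = K*(2*K) = 2*K**2)
C = 180 (C = -12*(-15) = 180)
(h(6)*(16/(-23) + 5/(-12)))*C = ((2*6**2)*(16/(-23) + 5/(-12)))*180 = ((2*36)*(16*(-1/23) + 5*(-1/12)))*180 = (72*(-16/23 - 5/12))*180 = (72*(-307/276))*180 = -1842/23*180 = -331560/23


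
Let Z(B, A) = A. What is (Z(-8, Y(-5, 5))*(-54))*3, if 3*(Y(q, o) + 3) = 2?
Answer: 378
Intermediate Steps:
Y(q, o) = -7/3 (Y(q, o) = -3 + (1/3)*2 = -3 + 2/3 = -7/3)
(Z(-8, Y(-5, 5))*(-54))*3 = -7/3*(-54)*3 = 126*3 = 378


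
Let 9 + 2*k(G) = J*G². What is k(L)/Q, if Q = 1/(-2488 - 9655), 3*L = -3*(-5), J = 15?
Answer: -2222169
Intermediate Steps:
L = 5 (L = (-3*(-5))/3 = (⅓)*15 = 5)
k(G) = -9/2 + 15*G²/2 (k(G) = -9/2 + (15*G²)/2 = -9/2 + 15*G²/2)
Q = -1/12143 (Q = 1/(-12143) = -1/12143 ≈ -8.2352e-5)
k(L)/Q = (-9/2 + (15/2)*5²)/(-1/12143) = (-9/2 + (15/2)*25)*(-12143) = (-9/2 + 375/2)*(-12143) = 183*(-12143) = -2222169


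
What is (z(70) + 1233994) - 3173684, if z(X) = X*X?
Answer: -1934790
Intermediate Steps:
z(X) = X²
(z(70) + 1233994) - 3173684 = (70² + 1233994) - 3173684 = (4900 + 1233994) - 3173684 = 1238894 - 3173684 = -1934790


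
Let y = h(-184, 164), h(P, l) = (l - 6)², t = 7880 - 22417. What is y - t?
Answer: 39501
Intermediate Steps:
t = -14537
h(P, l) = (-6 + l)²
y = 24964 (y = (-6 + 164)² = 158² = 24964)
y - t = 24964 - 1*(-14537) = 24964 + 14537 = 39501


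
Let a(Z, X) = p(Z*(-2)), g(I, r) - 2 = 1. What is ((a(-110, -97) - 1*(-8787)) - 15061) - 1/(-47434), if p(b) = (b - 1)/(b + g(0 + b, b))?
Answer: -66354615999/10577782 ≈ -6273.0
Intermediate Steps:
g(I, r) = 3 (g(I, r) = 2 + 1 = 3)
p(b) = (-1 + b)/(3 + b) (p(b) = (b - 1)/(b + 3) = (-1 + b)/(3 + b))
a(Z, X) = (-1 - 2*Z)/(3 - 2*Z) (a(Z, X) = (-1 + Z*(-2))/(3 + Z*(-2)) = (-1 - 2*Z)/(3 - 2*Z))
((a(-110, -97) - 1*(-8787)) - 15061) - 1/(-47434) = (((1 + 2*(-110))/(-3 + 2*(-110)) - 1*(-8787)) - 15061) - 1/(-47434) = (((1 - 220)/(-3 - 220) + 8787) - 15061) - 1*(-1/47434) = ((-219/(-223) + 8787) - 15061) + 1/47434 = ((-1/223*(-219) + 8787) - 15061) + 1/47434 = ((219/223 + 8787) - 15061) + 1/47434 = (1959720/223 - 15061) + 1/47434 = -1398883/223 + 1/47434 = -66354615999/10577782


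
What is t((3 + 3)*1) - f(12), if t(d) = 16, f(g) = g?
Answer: 4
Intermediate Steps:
t((3 + 3)*1) - f(12) = 16 - 1*12 = 16 - 12 = 4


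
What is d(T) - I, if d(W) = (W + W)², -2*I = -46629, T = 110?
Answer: 50171/2 ≈ 25086.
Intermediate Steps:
I = 46629/2 (I = -½*(-46629) = 46629/2 ≈ 23315.)
d(W) = 4*W² (d(W) = (2*W)² = 4*W²)
d(T) - I = 4*110² - 1*46629/2 = 4*12100 - 46629/2 = 48400 - 46629/2 = 50171/2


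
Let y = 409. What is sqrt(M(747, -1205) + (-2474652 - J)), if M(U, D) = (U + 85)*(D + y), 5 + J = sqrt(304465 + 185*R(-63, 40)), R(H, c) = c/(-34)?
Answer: sqrt(-906569591 - 17*sqrt(87927485))/17 ≈ 1771.3*I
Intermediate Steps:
R(H, c) = -c/34 (R(H, c) = c*(-1/34) = -c/34)
J = -5 + sqrt(87927485)/17 (J = -5 + sqrt(304465 + 185*(-1/34*40)) = -5 + sqrt(304465 + 185*(-20/17)) = -5 + sqrt(304465 - 3700/17) = -5 + sqrt(5172205/17) = -5 + sqrt(87927485)/17 ≈ 546.59)
M(U, D) = (85 + U)*(409 + D) (M(U, D) = (U + 85)*(D + 409) = (85 + U)*(409 + D))
sqrt(M(747, -1205) + (-2474652 - J)) = sqrt((34765 + 85*(-1205) + 409*747 - 1205*747) + (-2474652 - (-5 + sqrt(87927485)/17))) = sqrt((34765 - 102425 + 305523 - 900135) + (-2474652 + (5 - sqrt(87927485)/17))) = sqrt(-662272 + (-2474647 - sqrt(87927485)/17)) = sqrt(-3136919 - sqrt(87927485)/17)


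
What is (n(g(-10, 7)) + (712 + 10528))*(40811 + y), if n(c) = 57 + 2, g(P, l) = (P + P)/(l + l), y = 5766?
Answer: 526273523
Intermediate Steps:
g(P, l) = P/l (g(P, l) = (2*P)/((2*l)) = (2*P)*(1/(2*l)) = P/l)
n(c) = 59
(n(g(-10, 7)) + (712 + 10528))*(40811 + y) = (59 + (712 + 10528))*(40811 + 5766) = (59 + 11240)*46577 = 11299*46577 = 526273523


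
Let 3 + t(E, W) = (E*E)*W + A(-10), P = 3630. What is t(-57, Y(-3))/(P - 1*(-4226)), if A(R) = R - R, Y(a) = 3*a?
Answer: -7311/1964 ≈ -3.7225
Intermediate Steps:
A(R) = 0
t(E, W) = -3 + W*E**2 (t(E, W) = -3 + ((E*E)*W + 0) = -3 + (E**2*W + 0) = -3 + (W*E**2 + 0) = -3 + W*E**2)
t(-57, Y(-3))/(P - 1*(-4226)) = (-3 + (3*(-3))*(-57)**2)/(3630 - 1*(-4226)) = (-3 - 9*3249)/(3630 + 4226) = (-3 - 29241)/7856 = -29244*1/7856 = -7311/1964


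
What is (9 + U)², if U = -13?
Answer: 16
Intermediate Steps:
(9 + U)² = (9 - 13)² = (-4)² = 16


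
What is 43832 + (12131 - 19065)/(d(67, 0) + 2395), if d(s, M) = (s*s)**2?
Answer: 441684453189/10076758 ≈ 43832.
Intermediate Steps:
d(s, M) = s**4 (d(s, M) = (s**2)**2 = s**4)
43832 + (12131 - 19065)/(d(67, 0) + 2395) = 43832 + (12131 - 19065)/(67**4 + 2395) = 43832 - 6934/(20151121 + 2395) = 43832 - 6934/20153516 = 43832 - 6934*1/20153516 = 43832 - 3467/10076758 = 441684453189/10076758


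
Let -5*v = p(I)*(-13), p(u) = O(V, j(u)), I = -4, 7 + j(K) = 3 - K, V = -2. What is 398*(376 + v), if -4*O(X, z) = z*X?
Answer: 149648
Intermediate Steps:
j(K) = -4 - K (j(K) = -7 + (3 - K) = -4 - K)
O(X, z) = -X*z/4 (O(X, z) = -z*X/4 = -X*z/4)
p(u) = -2 - u/2 (p(u) = -¼*(-2)*(-4 - u) = -2 - u/2)
v = 0 (v = -(-2 - ½*(-4))*(-13)/5 = -(-2 + 2)*(-13)/5 = -0*(-13) = -⅕*0 = 0)
398*(376 + v) = 398*(376 + 0) = 398*376 = 149648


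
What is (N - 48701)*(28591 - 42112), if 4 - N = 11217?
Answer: 810097194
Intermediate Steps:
N = -11213 (N = 4 - 1*11217 = 4 - 11217 = -11213)
(N - 48701)*(28591 - 42112) = (-11213 - 48701)*(28591 - 42112) = -59914*(-13521) = 810097194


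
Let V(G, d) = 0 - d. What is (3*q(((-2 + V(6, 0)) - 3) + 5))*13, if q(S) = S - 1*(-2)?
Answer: 78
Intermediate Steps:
V(G, d) = -d
q(S) = 2 + S (q(S) = S + 2 = 2 + S)
(3*q(((-2 + V(6, 0)) - 3) + 5))*13 = (3*(2 + (((-2 - 1*0) - 3) + 5)))*13 = (3*(2 + (((-2 + 0) - 3) + 5)))*13 = (3*(2 + ((-2 - 3) + 5)))*13 = (3*(2 + (-5 + 5)))*13 = (3*(2 + 0))*13 = (3*2)*13 = 6*13 = 78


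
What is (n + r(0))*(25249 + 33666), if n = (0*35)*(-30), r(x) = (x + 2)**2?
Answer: 235660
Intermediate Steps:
r(x) = (2 + x)**2
n = 0 (n = 0*(-30) = 0)
(n + r(0))*(25249 + 33666) = (0 + (2 + 0)**2)*(25249 + 33666) = (0 + 2**2)*58915 = (0 + 4)*58915 = 4*58915 = 235660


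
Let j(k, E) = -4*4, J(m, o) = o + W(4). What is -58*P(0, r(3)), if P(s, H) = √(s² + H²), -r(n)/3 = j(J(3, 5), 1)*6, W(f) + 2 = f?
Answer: -16704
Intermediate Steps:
W(f) = -2 + f
J(m, o) = 2 + o (J(m, o) = o + (-2 + 4) = o + 2 = 2 + o)
j(k, E) = -16
r(n) = 288 (r(n) = -(-48)*6 = -3*(-96) = 288)
P(s, H) = √(H² + s²)
-58*P(0, r(3)) = -58*√(288² + 0²) = -58*√(82944 + 0) = -58*√82944 = -58*288 = -16704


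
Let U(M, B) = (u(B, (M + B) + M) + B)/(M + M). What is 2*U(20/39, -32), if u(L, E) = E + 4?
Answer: -115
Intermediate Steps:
u(L, E) = 4 + E
U(M, B) = (4 + 2*B + 2*M)/(2*M) (U(M, B) = ((4 + ((M + B) + M)) + B)/(M + M) = ((4 + ((B + M) + M)) + B)/((2*M)) = ((4 + (B + 2*M)) + B)*(1/(2*M)) = ((4 + B + 2*M) + B)*(1/(2*M)) = (4 + 2*B + 2*M)*(1/(2*M)) = (4 + 2*B + 2*M)/(2*M))
2*U(20/39, -32) = 2*((2 - 32 + 20/39)/((20/39))) = 2*((2 - 32 + 20*(1/39))/((20*(1/39)))) = 2*((2 - 32 + 20/39)/(20/39)) = 2*((39/20)*(-1150/39)) = 2*(-115/2) = -115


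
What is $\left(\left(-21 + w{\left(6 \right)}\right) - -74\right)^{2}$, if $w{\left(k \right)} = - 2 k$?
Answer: $1681$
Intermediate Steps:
$\left(\left(-21 + w{\left(6 \right)}\right) - -74\right)^{2} = \left(\left(-21 - 12\right) - -74\right)^{2} = \left(\left(-21 - 12\right) + 74\right)^{2} = \left(-33 + 74\right)^{2} = 41^{2} = 1681$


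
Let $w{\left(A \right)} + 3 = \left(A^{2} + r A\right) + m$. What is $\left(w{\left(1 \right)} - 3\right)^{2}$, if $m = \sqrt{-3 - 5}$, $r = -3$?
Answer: $56 - 32 i \sqrt{2} \approx 56.0 - 45.255 i$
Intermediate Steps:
$m = 2 i \sqrt{2}$ ($m = \sqrt{-8} = 2 i \sqrt{2} \approx 2.8284 i$)
$w{\left(A \right)} = -3 + A^{2} - 3 A + 2 i \sqrt{2}$ ($w{\left(A \right)} = -3 + \left(\left(A^{2} - 3 A\right) + 2 i \sqrt{2}\right) = -3 + \left(A^{2} - 3 A + 2 i \sqrt{2}\right) = -3 + A^{2} - 3 A + 2 i \sqrt{2}$)
$\left(w{\left(1 \right)} - 3\right)^{2} = \left(\left(-3 + 1^{2} - 3 + 2 i \sqrt{2}\right) - 3\right)^{2} = \left(\left(-3 + 1 - 3 + 2 i \sqrt{2}\right) - 3\right)^{2} = \left(\left(-5 + 2 i \sqrt{2}\right) - 3\right)^{2} = \left(-8 + 2 i \sqrt{2}\right)^{2}$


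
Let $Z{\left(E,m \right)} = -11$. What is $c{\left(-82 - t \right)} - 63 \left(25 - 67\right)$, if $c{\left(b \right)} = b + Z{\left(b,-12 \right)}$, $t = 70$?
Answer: $2483$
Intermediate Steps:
$c{\left(b \right)} = -11 + b$ ($c{\left(b \right)} = b - 11 = -11 + b$)
$c{\left(-82 - t \right)} - 63 \left(25 - 67\right) = \left(-11 - 152\right) - 63 \left(25 - 67\right) = \left(-11 - 152\right) - 63 \left(-42\right) = \left(-11 - 152\right) - -2646 = -163 + 2646 = 2483$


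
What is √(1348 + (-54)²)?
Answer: 2*√1066 ≈ 65.299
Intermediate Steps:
√(1348 + (-54)²) = √(1348 + 2916) = √4264 = 2*√1066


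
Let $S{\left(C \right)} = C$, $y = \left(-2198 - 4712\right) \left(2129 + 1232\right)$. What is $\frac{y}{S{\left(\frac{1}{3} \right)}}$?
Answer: $-69673530$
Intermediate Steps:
$y = -23224510$ ($y = \left(-6910\right) 3361 = -23224510$)
$\frac{y}{S{\left(\frac{1}{3} \right)}} = - \frac{23224510}{\frac{1}{3}} = - 23224510 \frac{1}{\frac{1}{3}} = \left(-23224510\right) 3 = -69673530$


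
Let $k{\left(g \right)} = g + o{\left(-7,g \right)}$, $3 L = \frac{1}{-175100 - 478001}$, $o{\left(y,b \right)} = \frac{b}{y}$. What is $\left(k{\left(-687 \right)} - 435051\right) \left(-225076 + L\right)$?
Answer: $\frac{448265364437904297}{4571707} \approx 9.8052 \cdot 10^{10}$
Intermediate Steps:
$L = - \frac{1}{1959303}$ ($L = \frac{1}{3 \left(-175100 - 478001\right)} = \frac{1}{3 \left(-653101\right)} = \frac{1}{3} \left(- \frac{1}{653101}\right) = - \frac{1}{1959303} \approx -5.1039 \cdot 10^{-7}$)
$k{\left(g \right)} = \frac{6 g}{7}$ ($k{\left(g \right)} = g + \frac{g}{-7} = g + g \left(- \frac{1}{7}\right) = g - \frac{g}{7} = \frac{6 g}{7}$)
$\left(k{\left(-687 \right)} - 435051\right) \left(-225076 + L\right) = \left(\frac{6}{7} \left(-687\right) - 435051\right) \left(-225076 - \frac{1}{1959303}\right) = \left(- \frac{4122}{7} - 435051\right) \left(- \frac{440992082029}{1959303}\right) = \left(- \frac{3049479}{7}\right) \left(- \frac{440992082029}{1959303}\right) = \frac{448265364437904297}{4571707}$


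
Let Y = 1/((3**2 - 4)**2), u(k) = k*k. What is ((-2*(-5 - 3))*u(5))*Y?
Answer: 16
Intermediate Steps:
u(k) = k**2
Y = 1/25 (Y = 1/((9 - 4)**2) = 1/(5**2) = 1/25 ≈ 0.040000)
((-2*(-5 - 3))*u(5))*Y = (-2*(-5 - 3)*5**2)*(1/25) = (-2*(-8)*25)*(1/25) = (16*25)*(1/25) = 400*(1/25) = 16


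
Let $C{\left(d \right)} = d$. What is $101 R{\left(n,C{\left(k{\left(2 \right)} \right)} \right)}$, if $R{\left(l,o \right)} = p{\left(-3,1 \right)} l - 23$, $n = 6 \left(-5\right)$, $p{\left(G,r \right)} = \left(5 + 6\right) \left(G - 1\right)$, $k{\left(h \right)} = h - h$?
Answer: $130997$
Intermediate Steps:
$k{\left(h \right)} = 0$
$p{\left(G,r \right)} = -11 + 11 G$ ($p{\left(G,r \right)} = 11 \left(-1 + G\right) = -11 + 11 G$)
$n = -30$
$R{\left(l,o \right)} = -23 - 44 l$ ($R{\left(l,o \right)} = \left(-11 + 11 \left(-3\right)\right) l - 23 = \left(-11 - 33\right) l - 23 = - 44 l - 23 = -23 - 44 l$)
$101 R{\left(n,C{\left(k{\left(2 \right)} \right)} \right)} = 101 \left(-23 - -1320\right) = 101 \left(-23 + 1320\right) = 101 \cdot 1297 = 130997$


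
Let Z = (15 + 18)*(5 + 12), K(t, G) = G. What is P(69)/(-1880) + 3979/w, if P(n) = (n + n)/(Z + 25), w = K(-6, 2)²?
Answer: 547948021/550840 ≈ 994.75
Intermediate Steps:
Z = 561 (Z = 33*17 = 561)
w = 4 (w = 2² = 4)
P(n) = n/293 (P(n) = (n + n)/(561 + 25) = (2*n)/586 = (2*n)*(1/586) = n/293)
P(69)/(-1880) + 3979/w = ((1/293)*69)/(-1880) + 3979/4 = (69/293)*(-1/1880) + 3979*(¼) = -69/550840 + 3979/4 = 547948021/550840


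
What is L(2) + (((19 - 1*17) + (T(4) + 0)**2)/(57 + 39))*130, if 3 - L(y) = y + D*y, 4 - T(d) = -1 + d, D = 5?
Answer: -79/16 ≈ -4.9375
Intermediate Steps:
T(d) = 5 - d (T(d) = 4 - (-1 + d) = 4 + (1 - d) = 5 - d)
L(y) = 3 - 6*y (L(y) = 3 - (y + 5*y) = 3 - 6*y)
L(2) + (((19 - 1*17) + (T(4) + 0)**2)/(57 + 39))*130 = (3 - 6*2) + (((19 - 1*17) + ((5 - 1*4) + 0)**2)/(57 + 39))*130 = (3 - 12) + (((19 - 17) + ((5 - 4) + 0)**2)/96)*130 = -9 + ((2 + (1 + 0)**2)*(1/96))*130 = -9 + ((2 + 1**2)*(1/96))*130 = -9 + ((2 + 1)*(1/96))*130 = -9 + (3*(1/96))*130 = -9 + (1/32)*130 = -9 + 65/16 = -79/16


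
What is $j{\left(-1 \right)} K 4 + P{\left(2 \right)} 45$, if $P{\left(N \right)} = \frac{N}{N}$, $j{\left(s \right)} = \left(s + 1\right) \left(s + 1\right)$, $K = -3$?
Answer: $45$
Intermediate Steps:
$j{\left(s \right)} = \left(1 + s\right)^{2}$ ($j{\left(s \right)} = \left(1 + s\right) \left(1 + s\right) = \left(1 + s\right)^{2}$)
$P{\left(N \right)} = 1$
$j{\left(-1 \right)} K 4 + P{\left(2 \right)} 45 = \left(1 - 1\right)^{2} \left(-3\right) 4 + 1 \cdot 45 = 0^{2} \left(-3\right) 4 + 45 = 0 \left(-3\right) 4 + 45 = 0 \cdot 4 + 45 = 0 + 45 = 45$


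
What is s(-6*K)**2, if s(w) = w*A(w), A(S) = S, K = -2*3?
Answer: 1679616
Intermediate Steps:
K = -6
s(w) = w**2 (s(w) = w*w = w**2)
s(-6*K)**2 = ((-6*(-6))**2)**2 = (36**2)**2 = 1296**2 = 1679616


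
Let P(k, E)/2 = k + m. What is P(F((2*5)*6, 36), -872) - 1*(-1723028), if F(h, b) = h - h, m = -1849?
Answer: 1719330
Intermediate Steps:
F(h, b) = 0
P(k, E) = -3698 + 2*k (P(k, E) = 2*(k - 1849) = 2*(-1849 + k) = -3698 + 2*k)
P(F((2*5)*6, 36), -872) - 1*(-1723028) = (-3698 + 2*0) - 1*(-1723028) = (-3698 + 0) + 1723028 = -3698 + 1723028 = 1719330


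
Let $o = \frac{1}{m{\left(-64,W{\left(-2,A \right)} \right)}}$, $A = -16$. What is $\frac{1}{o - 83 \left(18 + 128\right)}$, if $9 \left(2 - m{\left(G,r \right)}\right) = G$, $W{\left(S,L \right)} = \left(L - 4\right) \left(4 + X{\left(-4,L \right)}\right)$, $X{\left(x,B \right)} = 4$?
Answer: $- \frac{82}{993667} \approx -8.2523 \cdot 10^{-5}$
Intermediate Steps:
$W{\left(S,L \right)} = -32 + 8 L$ ($W{\left(S,L \right)} = \left(L - 4\right) \left(4 + 4\right) = \left(-4 + L\right) 8 = -32 + 8 L$)
$m{\left(G,r \right)} = 2 - \frac{G}{9}$
$o = \frac{9}{82}$ ($o = \frac{1}{2 - - \frac{64}{9}} = \frac{1}{2 + \frac{64}{9}} = \frac{1}{\frac{82}{9}} = \frac{9}{82} \approx 0.10976$)
$\frac{1}{o - 83 \left(18 + 128\right)} = \frac{1}{\frac{9}{82} - 83 \left(18 + 128\right)} = \frac{1}{\frac{9}{82} - 12118} = \frac{1}{- \frac{993667}{82}} = - \frac{82}{993667}$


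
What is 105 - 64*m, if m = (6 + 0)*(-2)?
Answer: 873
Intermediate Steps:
m = -12 (m = 6*(-2) = -12)
105 - 64*m = 105 - 64*(-12) = 105 + 768 = 873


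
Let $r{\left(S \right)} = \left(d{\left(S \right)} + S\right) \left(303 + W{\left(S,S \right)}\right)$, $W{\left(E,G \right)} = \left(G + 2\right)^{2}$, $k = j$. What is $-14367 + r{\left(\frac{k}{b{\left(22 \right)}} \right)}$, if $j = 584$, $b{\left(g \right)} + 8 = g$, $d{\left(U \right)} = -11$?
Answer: $\frac{18395964}{343} \approx 53633.0$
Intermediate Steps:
$b{\left(g \right)} = -8 + g$
$k = 584$
$W{\left(E,G \right)} = \left(2 + G\right)^{2}$
$r{\left(S \right)} = \left(-11 + S\right) \left(303 + \left(2 + S\right)^{2}\right)$
$-14367 + r{\left(\frac{k}{b{\left(22 \right)}} \right)} = -14367 - \left(3377 - \frac{199176704}{\left(-8 + 22\right)^{3}} + 7 \frac{341056}{\left(-8 + 22\right)^{2}} - \frac{153592}{-8 + 22}\right) = -14367 + \left(-3377 + \left(\frac{584}{14}\right)^{3} - 7 \left(\frac{584}{14}\right)^{2} + 263 \cdot \frac{584}{14}\right) = -14367 + \left(-3377 + \left(584 \cdot \frac{1}{14}\right)^{3} - 7 \left(584 \cdot \frac{1}{14}\right)^{2} + 263 \cdot 584 \cdot \frac{1}{14}\right) = -14367 + \left(-3377 + \left(\frac{292}{7}\right)^{3} - 7 \left(\frac{292}{7}\right)^{2} + 263 \cdot \frac{292}{7}\right) = -14367 + \left(-3377 + \frac{24897088}{343} - \frac{85264}{7} + \frac{76796}{7}\right) = -14367 + \frac{23323845}{343} = \frac{18395964}{343}$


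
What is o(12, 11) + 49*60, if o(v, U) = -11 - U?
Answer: 2918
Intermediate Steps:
o(12, 11) + 49*60 = (-11 - 1*11) + 49*60 = (-11 - 11) + 2940 = -22 + 2940 = 2918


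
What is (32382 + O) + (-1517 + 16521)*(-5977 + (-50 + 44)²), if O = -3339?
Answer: -89109721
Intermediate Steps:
(32382 + O) + (-1517 + 16521)*(-5977 + (-50 + 44)²) = (32382 - 3339) + (-1517 + 16521)*(-5977 + (-50 + 44)²) = 29043 + 15004*(-5977 + (-6)²) = 29043 + 15004*(-5977 + 36) = 29043 + 15004*(-5941) = 29043 - 89138764 = -89109721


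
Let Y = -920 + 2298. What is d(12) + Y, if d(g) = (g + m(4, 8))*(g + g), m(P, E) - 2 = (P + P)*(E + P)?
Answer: 4018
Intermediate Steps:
m(P, E) = 2 + 2*P*(E + P) (m(P, E) = 2 + (P + P)*(E + P) = 2 + (2*P)*(E + P) = 2 + 2*P*(E + P))
Y = 1378
d(g) = 2*g*(98 + g) (d(g) = (g + (2 + 2*4² + 2*8*4))*(g + g) = (g + (2 + 2*16 + 64))*(2*g) = (g + (2 + 32 + 64))*(2*g) = (g + 98)*(2*g) = (98 + g)*(2*g) = 2*g*(98 + g))
d(12) + Y = 2*12*(98 + 12) + 1378 = 2*12*110 + 1378 = 2640 + 1378 = 4018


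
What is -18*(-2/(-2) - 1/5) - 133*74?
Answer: -49282/5 ≈ -9856.4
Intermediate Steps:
-18*(-2/(-2) - 1/5) - 133*74 = -18*(-2*(-½) - 1*⅕) - 9842 = -18*(1 - ⅕) - 9842 = -18*⅘ - 9842 = -72/5 - 9842 = -49282/5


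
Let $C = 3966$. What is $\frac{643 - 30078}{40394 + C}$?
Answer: $- \frac{5887}{8872} \approx -0.66355$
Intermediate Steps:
$\frac{643 - 30078}{40394 + C} = \frac{643 - 30078}{40394 + 3966} = - \frac{29435}{44360} = \left(-29435\right) \frac{1}{44360} = - \frac{5887}{8872}$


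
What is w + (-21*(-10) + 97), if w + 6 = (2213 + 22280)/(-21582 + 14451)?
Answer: 2121938/7131 ≈ 297.57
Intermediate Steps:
w = -67279/7131 (w = -6 + (2213 + 22280)/(-21582 + 14451) = -6 + 24493/(-7131) = -6 + 24493*(-1/7131) = -6 - 24493/7131 = -67279/7131 ≈ -9.4347)
w + (-21*(-10) + 97) = -67279/7131 + (-21*(-10) + 97) = -67279/7131 + (210 + 97) = -67279/7131 + 307 = 2121938/7131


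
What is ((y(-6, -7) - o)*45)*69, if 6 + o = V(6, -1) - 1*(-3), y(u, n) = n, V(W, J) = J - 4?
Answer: 3105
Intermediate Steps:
V(W, J) = -4 + J
o = -8 (o = -6 + ((-4 - 1) - 1*(-3)) = -6 + (-5 + 3) = -6 - 2 = -8)
((y(-6, -7) - o)*45)*69 = ((-7 - 1*(-8))*45)*69 = ((-7 + 8)*45)*69 = (1*45)*69 = 45*69 = 3105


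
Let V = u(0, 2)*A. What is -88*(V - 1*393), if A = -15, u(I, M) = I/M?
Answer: 34584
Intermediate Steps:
V = 0 (V = (0/2)*(-15) = (0*(½))*(-15) = 0*(-15) = 0)
-88*(V - 1*393) = -88*(0 - 1*393) = -88*(0 - 393) = -88*(-393) = 34584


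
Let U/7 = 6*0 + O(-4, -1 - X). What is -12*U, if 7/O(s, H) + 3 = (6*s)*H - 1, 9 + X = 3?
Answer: 147/31 ≈ 4.7419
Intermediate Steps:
X = -6 (X = -9 + 3 = -6)
O(s, H) = 7/(-4 + 6*H*s) (O(s, H) = 7/(-3 + ((6*s)*H - 1)) = 7/(-3 + (6*H*s - 1)) = 7/(-3 + (-1 + 6*H*s)) = 7/(-4 + 6*H*s))
U = -49/124 (U = 7*(6*0 + 7/(2*(-2 + 3*(-1 - 1*(-6))*(-4)))) = 7*(0 + 7/(2*(-2 + 3*(-1 + 6)*(-4)))) = 7*(0 + 7/(2*(-2 + 3*5*(-4)))) = 7*(0 + 7/(2*(-2 - 60))) = 7*(0 + (7/2)/(-62)) = 7*(0 + (7/2)*(-1/62)) = 7*(0 - 7/124) = 7*(-7/124) = -49/124 ≈ -0.39516)
-12*U = -12*(-49/124) = 147/31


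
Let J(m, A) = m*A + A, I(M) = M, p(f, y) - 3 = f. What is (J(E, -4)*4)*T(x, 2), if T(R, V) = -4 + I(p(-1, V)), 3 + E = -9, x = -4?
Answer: -352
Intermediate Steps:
p(f, y) = 3 + f
E = -12 (E = -3 - 9 = -12)
T(R, V) = -2 (T(R, V) = -4 + (3 - 1) = -4 + 2 = -2)
J(m, A) = A + A*m (J(m, A) = A*m + A = A + A*m)
(J(E, -4)*4)*T(x, 2) = (-4*(1 - 12)*4)*(-2) = (-4*(-11)*4)*(-2) = (44*4)*(-2) = 176*(-2) = -352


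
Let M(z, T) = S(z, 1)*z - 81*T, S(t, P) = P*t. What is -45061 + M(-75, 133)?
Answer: -50209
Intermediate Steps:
M(z, T) = z² - 81*T (M(z, T) = (1*z)*z - 81*T = z*z - 81*T = z² - 81*T)
-45061 + M(-75, 133) = -45061 + ((-75)² - 81*133) = -45061 + (5625 - 10773) = -45061 - 5148 = -50209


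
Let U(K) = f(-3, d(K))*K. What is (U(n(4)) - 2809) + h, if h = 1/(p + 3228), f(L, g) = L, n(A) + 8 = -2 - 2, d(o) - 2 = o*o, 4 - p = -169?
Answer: -9430972/3401 ≈ -2773.0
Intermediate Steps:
p = 173 (p = 4 - 1*(-169) = 4 + 169 = 173)
d(o) = 2 + o**2 (d(o) = 2 + o*o = 2 + o**2)
n(A) = -12 (n(A) = -8 + (-2 - 2) = -8 - 4 = -12)
U(K) = -3*K
h = 1/3401 (h = 1/(173 + 3228) = 1/3401 ≈ 0.00029403)
(U(n(4)) - 2809) + h = (-3*(-12) - 2809) + 1/3401 = (36 - 2809) + 1/3401 = -2773 + 1/3401 = -9430972/3401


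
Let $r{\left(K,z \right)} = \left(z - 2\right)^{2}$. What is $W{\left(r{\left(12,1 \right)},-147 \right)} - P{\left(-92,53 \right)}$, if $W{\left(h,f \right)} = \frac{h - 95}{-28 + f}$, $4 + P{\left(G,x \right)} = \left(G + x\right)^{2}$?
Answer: $- \frac{265381}{175} \approx -1516.5$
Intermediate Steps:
$P{\left(G,x \right)} = -4 + \left(G + x\right)^{2}$
$r{\left(K,z \right)} = \left(-2 + z\right)^{2}$
$W{\left(h,f \right)} = \frac{-95 + h}{-28 + f}$
$W{\left(r{\left(12,1 \right)},-147 \right)} - P{\left(-92,53 \right)} = \frac{-95 + \left(-2 + 1\right)^{2}}{-28 - 147} - \left(-4 + \left(-92 + 53\right)^{2}\right) = \frac{-95 + \left(-1\right)^{2}}{-175} - \left(-4 + \left(-39\right)^{2}\right) = - \frac{-95 + 1}{175} - \left(-4 + 1521\right) = \left(- \frac{1}{175}\right) \left(-94\right) - 1517 = \frac{94}{175} - 1517 = - \frac{265381}{175}$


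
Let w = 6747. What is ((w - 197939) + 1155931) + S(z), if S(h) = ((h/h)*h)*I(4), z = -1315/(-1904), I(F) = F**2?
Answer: 114805256/119 ≈ 9.6475e+5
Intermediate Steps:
z = 1315/1904 (z = -1315*(-1/1904) = 1315/1904 ≈ 0.69065)
S(h) = 16*h (S(h) = ((h/h)*h)*4**2 = (1*h)*16 = h*16 = 16*h)
((w - 197939) + 1155931) + S(z) = ((6747 - 197939) + 1155931) + 16*(1315/1904) = (-191192 + 1155931) + 1315/119 = 964739 + 1315/119 = 114805256/119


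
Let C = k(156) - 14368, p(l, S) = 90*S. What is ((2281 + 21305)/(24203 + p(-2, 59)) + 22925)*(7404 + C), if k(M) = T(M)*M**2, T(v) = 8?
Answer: 127015768753364/29513 ≈ 4.3037e+9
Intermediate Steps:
k(M) = 8*M**2
C = 180320 (C = 8*156**2 - 14368 = 8*24336 - 14368 = 194688 - 14368 = 180320)
((2281 + 21305)/(24203 + p(-2, 59)) + 22925)*(7404 + C) = ((2281 + 21305)/(24203 + 90*59) + 22925)*(7404 + 180320) = (23586/(24203 + 5310) + 22925)*187724 = (23586/29513 + 22925)*187724 = (676609111/29513)*187724 = 127015768753364/29513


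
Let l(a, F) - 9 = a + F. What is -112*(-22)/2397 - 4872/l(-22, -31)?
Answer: 2946650/26367 ≈ 111.76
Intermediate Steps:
l(a, F) = 9 + F + a (l(a, F) = 9 + (a + F) = 9 + (F + a) = 9 + F + a)
-112*(-22)/2397 - 4872/l(-22, -31) = -112*(-22)/2397 - 4872/(9 - 31 - 22) = 2464*(1/2397) - 4872/(-44) = 2464/2397 - 4872*(-1/44) = 2464/2397 + 1218/11 = 2946650/26367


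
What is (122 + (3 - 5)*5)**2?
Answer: 12544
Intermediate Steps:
(122 + (3 - 5)*5)**2 = (122 - 2*5)**2 = (122 - 10)**2 = 112**2 = 12544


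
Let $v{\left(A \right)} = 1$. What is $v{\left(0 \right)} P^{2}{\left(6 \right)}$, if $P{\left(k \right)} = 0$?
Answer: $0$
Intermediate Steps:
$v{\left(0 \right)} P^{2}{\left(6 \right)} = 1 \cdot 0^{2} = 1 \cdot 0 = 0$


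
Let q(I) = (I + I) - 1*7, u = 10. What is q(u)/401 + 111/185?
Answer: 1268/2005 ≈ 0.63242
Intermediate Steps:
q(I) = -7 + 2*I (q(I) = 2*I - 7 = -7 + 2*I)
q(u)/401 + 111/185 = (-7 + 2*10)/401 + 111/185 = (-7 + 20)*(1/401) + 111*(1/185) = 13*(1/401) + ⅗ = 13/401 + ⅗ = 1268/2005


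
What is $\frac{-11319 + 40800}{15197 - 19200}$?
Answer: $- \frac{29481}{4003} \approx -7.3647$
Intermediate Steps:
$\frac{-11319 + 40800}{15197 - 19200} = \frac{29481}{-4003} = 29481 \left(- \frac{1}{4003}\right) = - \frac{29481}{4003}$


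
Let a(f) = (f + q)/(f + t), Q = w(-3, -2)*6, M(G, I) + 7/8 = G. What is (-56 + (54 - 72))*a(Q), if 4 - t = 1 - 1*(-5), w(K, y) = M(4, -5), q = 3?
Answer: -6438/67 ≈ -96.090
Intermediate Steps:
M(G, I) = -7/8 + G
w(K, y) = 25/8 (w(K, y) = -7/8 + 4 = 25/8)
t = -2 (t = 4 - (1 - 1*(-5)) = 4 - (1 + 5) = 4 - 1*6 = 4 - 6 = -2)
Q = 75/4 (Q = (25/8)*6 = 75/4 ≈ 18.750)
a(f) = (3 + f)/(-2 + f) (a(f) = (f + 3)/(f - 2) = (3 + f)/(-2 + f))
(-56 + (54 - 72))*a(Q) = (-56 + (54 - 72))*((3 + 75/4)/(-2 + 75/4)) = (-56 - 18)*((87/4)/(67/4)) = -296*87/(67*4) = -74*87/67 = -6438/67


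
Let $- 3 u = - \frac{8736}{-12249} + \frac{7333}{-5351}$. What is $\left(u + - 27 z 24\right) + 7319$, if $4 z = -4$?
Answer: $\frac{522206585360}{65544399} \approx 7967.2$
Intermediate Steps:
$z = -1$ ($z = \frac{1}{4} \left(-4\right) = -1$)
$u = \frac{14358527}{65544399}$ ($u = - \frac{- \frac{8736}{-12249} + \frac{7333}{-5351}}{3} = - \frac{\left(-8736\right) \left(- \frac{1}{12249}\right) + 7333 \left(- \frac{1}{5351}\right)}{3} = - \frac{\frac{2912}{4083} - \frac{7333}{5351}}{3} = \left(- \frac{1}{3}\right) \left(- \frac{14358527}{21848133}\right) = \frac{14358527}{65544399} \approx 0.21907$)
$\left(u + - 27 z 24\right) + 7319 = \left(\frac{14358527}{65544399} + \left(-27\right) \left(-1\right) 24\right) + 7319 = \left(\frac{14358527}{65544399} + 27 \cdot 24\right) + 7319 = \left(\frac{14358527}{65544399} + 648\right) + 7319 = \frac{42487129079}{65544399} + 7319 = \frac{522206585360}{65544399}$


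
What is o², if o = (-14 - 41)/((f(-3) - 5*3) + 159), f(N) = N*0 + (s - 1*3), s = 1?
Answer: 3025/20164 ≈ 0.15002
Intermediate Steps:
f(N) = -2 (f(N) = N*0 + (1 - 1*3) = 0 + (1 - 3) = 0 - 2 = -2)
o = -55/142 (o = (-14 - 41)/((-2 - 5*3) + 159) = -55/((-2 - 15) + 159) = -55/(-17 + 159) = -55/142 ≈ -0.38732)
o² = (-55/142)² = 3025/20164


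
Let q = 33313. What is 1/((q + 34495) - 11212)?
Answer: 1/56596 ≈ 1.7669e-5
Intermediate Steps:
1/((q + 34495) - 11212) = 1/((33313 + 34495) - 11212) = 1/(67808 - 11212) = 1/56596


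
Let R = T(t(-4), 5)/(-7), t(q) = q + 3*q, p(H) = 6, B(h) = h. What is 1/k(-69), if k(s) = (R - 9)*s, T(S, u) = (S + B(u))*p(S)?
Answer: -7/207 ≈ -0.033816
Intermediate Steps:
t(q) = 4*q
T(S, u) = 6*S + 6*u (T(S, u) = (S + u)*6 = 6*S + 6*u)
R = 66/7 (R = (6*(4*(-4)) + 6*5)/(-7) = (6*(-16) + 30)*(-⅐) = (-96 + 30)*(-⅐) = -66*(-⅐) = 66/7 ≈ 9.4286)
k(s) = 3*s/7 (k(s) = (66/7 - 9)*s = 3*s/7)
1/k(-69) = 1/((3/7)*(-69)) = 1/(-207/7) = -7/207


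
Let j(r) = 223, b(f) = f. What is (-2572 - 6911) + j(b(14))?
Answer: -9260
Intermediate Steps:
(-2572 - 6911) + j(b(14)) = (-2572 - 6911) + 223 = -9483 + 223 = -9260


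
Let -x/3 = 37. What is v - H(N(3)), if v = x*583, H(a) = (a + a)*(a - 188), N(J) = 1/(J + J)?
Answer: -1163707/18 ≈ -64650.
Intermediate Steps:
x = -111 (x = -3*37 = -111)
N(J) = 1/(2*J)
H(a) = 2*a*(-188 + a) (H(a) = (2*a)*(-188 + a) = 2*a*(-188 + a))
v = -64713 (v = -111*583 = -64713)
v - H(N(3)) = -64713 - 2*(½)/3*(-188 + (½)/3) = -64713 - 2*(½)*(⅓)*(-188 + (½)*(⅓)) = -64713 - 2*(-188 + ⅙)/6 = -64713 - 2*(-1127)/(6*6) = -64713 - 1*(-1127/18) = -64713 + 1127/18 = -1163707/18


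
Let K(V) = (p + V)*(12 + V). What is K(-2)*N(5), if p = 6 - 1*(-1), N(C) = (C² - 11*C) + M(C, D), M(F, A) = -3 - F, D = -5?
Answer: -1900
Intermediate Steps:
N(C) = -3 + C² - 12*C (N(C) = (C² - 11*C) + (-3 - C) = -3 + C² - 12*C)
p = 7 (p = 6 + 1 = 7)
K(V) = (7 + V)*(12 + V)
K(-2)*N(5) = (84 + (-2)² + 19*(-2))*(-3 + 5² - 12*5) = (84 + 4 - 38)*(-3 + 25 - 60) = 50*(-38) = -1900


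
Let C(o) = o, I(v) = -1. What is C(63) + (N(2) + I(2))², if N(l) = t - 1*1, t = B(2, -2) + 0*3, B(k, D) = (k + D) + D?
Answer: 79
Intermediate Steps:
B(k, D) = k + 2*D (B(k, D) = (D + k) + D = k + 2*D)
t = -2 (t = (2 + 2*(-2)) + 0*3 = (2 - 4) + 0 = -2 + 0 = -2)
N(l) = -3 (N(l) = -2 - 1*1 = -2 - 1 = -3)
C(63) + (N(2) + I(2))² = 63 + (-3 - 1)² = 63 + (-4)² = 63 + 16 = 79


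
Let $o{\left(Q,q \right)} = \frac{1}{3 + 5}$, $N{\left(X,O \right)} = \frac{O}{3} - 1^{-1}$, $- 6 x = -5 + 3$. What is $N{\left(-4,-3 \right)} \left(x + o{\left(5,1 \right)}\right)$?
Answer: $- \frac{11}{12} \approx -0.91667$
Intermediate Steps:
$x = \frac{1}{3}$ ($x = - \frac{-5 + 3}{6} = \left(- \frac{1}{6}\right) \left(-2\right) = \frac{1}{3} \approx 0.33333$)
$N{\left(X,O \right)} = -1 + \frac{O}{3}$ ($N{\left(X,O \right)} = O \frac{1}{3} - 1 = \frac{O}{3} - 1 = -1 + \frac{O}{3}$)
$o{\left(Q,q \right)} = \frac{1}{8}$
$N{\left(-4,-3 \right)} \left(x + o{\left(5,1 \right)}\right) = \left(-1 + \frac{1}{3} \left(-3\right)\right) \left(\frac{1}{3} + \frac{1}{8}\right) = \left(-1 - 1\right) \frac{11}{24} = \left(-2\right) \frac{11}{24} = - \frac{11}{12}$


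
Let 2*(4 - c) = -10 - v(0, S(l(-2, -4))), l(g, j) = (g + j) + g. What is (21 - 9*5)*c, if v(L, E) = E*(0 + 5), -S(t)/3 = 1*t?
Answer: -1656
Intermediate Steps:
l(g, j) = j + 2*g
S(t) = -3*t
v(L, E) = 5*E (v(L, E) = E*5 = 5*E)
c = 69 (c = 4 - (-10 - 5*(-3*(-4 + 2*(-2))))/2 = 4 - (-10 - 5*(-3*(-4 - 4)))/2 = 4 - (-10 - 5*(-3*(-8)))/2 = 4 - (-10 - 5*24)/2 = 4 - (-10 - 1*120)/2 = 4 - (-10 - 120)/2 = 4 - 1/2*(-130) = 4 + 65 = 69)
(21 - 9*5)*c = (21 - 9*5)*69 = (21 - 45)*69 = -24*69 = -1656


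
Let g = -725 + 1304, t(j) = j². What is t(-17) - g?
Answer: -290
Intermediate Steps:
g = 579
t(-17) - g = (-17)² - 1*579 = 289 - 579 = -290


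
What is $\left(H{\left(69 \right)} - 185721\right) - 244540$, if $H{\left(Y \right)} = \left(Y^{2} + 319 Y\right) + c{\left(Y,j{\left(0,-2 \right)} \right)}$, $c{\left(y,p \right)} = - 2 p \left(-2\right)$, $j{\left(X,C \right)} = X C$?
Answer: $-403489$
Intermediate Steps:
$j{\left(X,C \right)} = C X$
$c{\left(y,p \right)} = 4 p$
$H{\left(Y \right)} = Y^{2} + 319 Y$ ($H{\left(Y \right)} = \left(Y^{2} + 319 Y\right) + 4 \left(\left(-2\right) 0\right) = \left(Y^{2} + 319 Y\right) + 4 \cdot 0 = \left(Y^{2} + 319 Y\right) + 0 = Y^{2} + 319 Y$)
$\left(H{\left(69 \right)} - 185721\right) - 244540 = \left(69 \left(319 + 69\right) - 185721\right) - 244540 = \left(69 \cdot 388 - 185721\right) - 244540 = \left(26772 - 185721\right) - 244540 = -158949 - 244540 = -403489$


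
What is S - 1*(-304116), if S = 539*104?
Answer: 360172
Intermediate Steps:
S = 56056
S - 1*(-304116) = 56056 - 1*(-304116) = 56056 + 304116 = 360172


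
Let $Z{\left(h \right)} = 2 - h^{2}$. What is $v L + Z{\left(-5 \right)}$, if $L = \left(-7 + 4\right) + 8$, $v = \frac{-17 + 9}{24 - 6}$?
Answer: $- \frac{227}{9} \approx -25.222$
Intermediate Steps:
$v = - \frac{4}{9}$ ($v = - \frac{8}{18} = \left(-8\right) \frac{1}{18} = - \frac{4}{9} \approx -0.44444$)
$L = 5$ ($L = -3 + 8 = 5$)
$v L + Z{\left(-5 \right)} = \left(- \frac{4}{9}\right) 5 + \left(2 - \left(-5\right)^{2}\right) = - \frac{20}{9} + \left(2 - 25\right) = - \frac{20}{9} - 23 = - \frac{227}{9}$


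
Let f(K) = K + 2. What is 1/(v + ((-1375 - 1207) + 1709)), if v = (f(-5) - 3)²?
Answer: -1/837 ≈ -0.0011947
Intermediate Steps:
f(K) = 2 + K
v = 36 (v = ((2 - 5) - 3)² = (-3 - 3)² = (-6)² = 36)
1/(v + ((-1375 - 1207) + 1709)) = 1/(36 + ((-1375 - 1207) + 1709)) = 1/(36 + (-2582 + 1709)) = 1/(36 - 873) = 1/(-837) = -1/837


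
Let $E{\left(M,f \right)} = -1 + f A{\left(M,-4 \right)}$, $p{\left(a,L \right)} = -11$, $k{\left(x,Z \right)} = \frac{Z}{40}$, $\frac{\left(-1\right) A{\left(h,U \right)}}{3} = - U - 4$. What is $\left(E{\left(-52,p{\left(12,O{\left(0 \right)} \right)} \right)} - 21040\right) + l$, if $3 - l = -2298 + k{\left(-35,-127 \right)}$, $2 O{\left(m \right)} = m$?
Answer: $- \frac{749473}{40} \approx -18737.0$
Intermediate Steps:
$O{\left(m \right)} = \frac{m}{2}$
$A{\left(h,U \right)} = 12 + 3 U$ ($A{\left(h,U \right)} = - 3 \left(- U - 4\right) = - 3 \left(-4 - U\right) = 12 + 3 U$)
$k{\left(x,Z \right)} = \frac{Z}{40}$ ($k{\left(x,Z \right)} = Z \frac{1}{40} = \frac{Z}{40}$)
$l = \frac{92167}{40}$ ($l = 3 - \left(-2298 + \frac{1}{40} \left(-127\right)\right) = 3 - \left(-2298 - \frac{127}{40}\right) = 3 - - \frac{92047}{40} = 3 + \frac{92047}{40} = \frac{92167}{40} \approx 2304.2$)
$E{\left(M,f \right)} = -1$ ($E{\left(M,f \right)} = -1 + f \left(12 + 3 \left(-4\right)\right) = -1 + f \left(12 - 12\right) = -1 + f 0 = -1 + 0 = -1$)
$\left(E{\left(-52,p{\left(12,O{\left(0 \right)} \right)} \right)} - 21040\right) + l = \left(-1 - 21040\right) + \frac{92167}{40} = -21041 + \frac{92167}{40} = - \frac{749473}{40}$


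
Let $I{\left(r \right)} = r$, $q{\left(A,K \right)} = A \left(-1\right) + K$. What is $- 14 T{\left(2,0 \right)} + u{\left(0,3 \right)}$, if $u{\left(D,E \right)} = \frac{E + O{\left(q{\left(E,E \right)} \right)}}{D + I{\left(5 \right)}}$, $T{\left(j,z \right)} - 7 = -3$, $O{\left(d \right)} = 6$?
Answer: $- \frac{271}{5} \approx -54.2$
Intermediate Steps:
$q{\left(A,K \right)} = K - A$ ($q{\left(A,K \right)} = - A + K = K - A$)
$T{\left(j,z \right)} = 4$ ($T{\left(j,z \right)} = 7 - 3 = 4$)
$u{\left(D,E \right)} = \frac{6 + E}{5 + D}$ ($u{\left(D,E \right)} = \frac{E + 6}{D + 5} = \frac{6 + E}{5 + D}$)
$- 14 T{\left(2,0 \right)} + u{\left(0,3 \right)} = \left(-14\right) 4 + \frac{6 + 3}{5 + 0} = -56 + \frac{1}{5} \cdot 9 = -56 + \frac{9}{5} = - \frac{271}{5}$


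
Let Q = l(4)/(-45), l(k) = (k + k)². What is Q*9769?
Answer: -625216/45 ≈ -13894.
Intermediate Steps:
l(k) = 4*k² (l(k) = (2*k)² = 4*k²)
Q = -64/45 (Q = (4*4²)/(-45) = (4*16)*(-1/45) = 64*(-1/45) = -64/45 ≈ -1.4222)
Q*9769 = -64/45*9769 = -625216/45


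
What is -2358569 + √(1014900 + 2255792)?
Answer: -2358569 + 2*√817673 ≈ -2.3568e+6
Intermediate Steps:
-2358569 + √(1014900 + 2255792) = -2358569 + √3270692 = -2358569 + 2*√817673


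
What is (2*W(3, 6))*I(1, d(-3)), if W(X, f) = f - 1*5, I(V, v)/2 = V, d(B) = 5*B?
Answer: 4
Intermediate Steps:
I(V, v) = 2*V
W(X, f) = -5 + f (W(X, f) = f - 5 = -5 + f)
(2*W(3, 6))*I(1, d(-3)) = (2*(-5 + 6))*(2*1) = (2*1)*2 = 2*2 = 4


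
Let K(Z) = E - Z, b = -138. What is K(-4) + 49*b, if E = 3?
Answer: -6755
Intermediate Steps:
K(Z) = 3 - Z
K(-4) + 49*b = (3 - 1*(-4)) + 49*(-138) = (3 + 4) - 6762 = 7 - 6762 = -6755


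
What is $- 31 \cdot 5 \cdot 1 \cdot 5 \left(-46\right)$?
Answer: $35650$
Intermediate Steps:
$- 31 \cdot 5 \cdot 1 \cdot 5 \left(-46\right) = - 31 \cdot 5 \cdot 5 \left(-46\right) = \left(-31\right) 25 \left(-46\right) = \left(-775\right) \left(-46\right) = 35650$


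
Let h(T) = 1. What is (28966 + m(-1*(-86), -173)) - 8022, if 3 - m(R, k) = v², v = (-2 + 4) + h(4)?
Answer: 20938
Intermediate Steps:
v = 3 (v = (-2 + 4) + 1 = 2 + 1 = 3)
m(R, k) = -6 (m(R, k) = 3 - 1*3² = 3 - 1*9 = 3 - 9 = -6)
(28966 + m(-1*(-86), -173)) - 8022 = (28966 - 6) - 8022 = 28960 - 8022 = 20938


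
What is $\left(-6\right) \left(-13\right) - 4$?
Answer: $74$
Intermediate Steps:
$\left(-6\right) \left(-13\right) - 4 = 78 - 4 = 74$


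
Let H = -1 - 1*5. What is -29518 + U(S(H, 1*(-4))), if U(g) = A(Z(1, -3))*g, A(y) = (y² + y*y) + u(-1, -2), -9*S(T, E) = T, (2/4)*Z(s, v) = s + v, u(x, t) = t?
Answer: -29498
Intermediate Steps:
Z(s, v) = 2*s + 2*v (Z(s, v) = 2*(s + v) = 2*s + 2*v)
H = -6 (H = -1 - 5 = -6)
S(T, E) = -T/9
A(y) = -2 + 2*y² (A(y) = (y² + y*y) - 2 = (y² + y²) - 2 = 2*y² - 2 = -2 + 2*y²)
U(g) = 30*g (U(g) = (-2 + 2*(2*1 + 2*(-3))²)*g = (-2 + 2*(2 - 6)²)*g = (-2 + 2*(-4)²)*g = (-2 + 2*16)*g = (-2 + 32)*g = 30*g)
-29518 + U(S(H, 1*(-4))) = -29518 + 30*(-⅑*(-6)) = -29518 + 30*(⅔) = -29518 + 20 = -29498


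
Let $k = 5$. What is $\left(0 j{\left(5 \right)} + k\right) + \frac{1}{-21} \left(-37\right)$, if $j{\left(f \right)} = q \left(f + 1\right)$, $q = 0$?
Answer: $\frac{142}{21} \approx 6.7619$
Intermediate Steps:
$j{\left(f \right)} = 0$ ($j{\left(f \right)} = 0 \left(f + 1\right) = 0 \left(1 + f\right) = 0$)
$\left(0 j{\left(5 \right)} + k\right) + \frac{1}{-21} \left(-37\right) = \left(0 \cdot 0 + 5\right) + \frac{1}{-21} \left(-37\right) = \left(0 + 5\right) - - \frac{37}{21} = 5 + \frac{37}{21} = \frac{142}{21}$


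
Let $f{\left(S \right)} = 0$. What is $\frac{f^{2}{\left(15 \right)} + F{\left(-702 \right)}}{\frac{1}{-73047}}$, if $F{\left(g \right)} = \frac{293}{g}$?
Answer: $\frac{548789}{18} \approx 30488.0$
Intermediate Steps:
$\frac{f^{2}{\left(15 \right)} + F{\left(-702 \right)}}{\frac{1}{-73047}} = \frac{0^{2} + \frac{293}{-702}}{\frac{1}{-73047}} = \frac{0 + 293 \left(- \frac{1}{702}\right)}{- \frac{1}{73047}} = \left(0 - \frac{293}{702}\right) \left(-73047\right) = \left(- \frac{293}{702}\right) \left(-73047\right) = \frac{548789}{18}$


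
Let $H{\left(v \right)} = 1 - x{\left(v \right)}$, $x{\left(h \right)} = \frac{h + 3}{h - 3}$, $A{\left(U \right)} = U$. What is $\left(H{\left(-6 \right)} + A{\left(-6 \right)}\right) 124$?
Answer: $- \frac{1984}{3} \approx -661.33$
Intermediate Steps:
$x{\left(h \right)} = \frac{3 + h}{-3 + h}$
$H{\left(v \right)} = 1 - \frac{3 + v}{-3 + v}$
$\left(H{\left(-6 \right)} + A{\left(-6 \right)}\right) 124 = \left(- \frac{6}{-3 - 6} - 6\right) 124 = \left(- \frac{6}{-9} - 6\right) 124 = \left(\left(-6\right) \left(- \frac{1}{9}\right) - 6\right) 124 = \left(\frac{2}{3} - 6\right) 124 = \left(- \frac{16}{3}\right) 124 = - \frac{1984}{3}$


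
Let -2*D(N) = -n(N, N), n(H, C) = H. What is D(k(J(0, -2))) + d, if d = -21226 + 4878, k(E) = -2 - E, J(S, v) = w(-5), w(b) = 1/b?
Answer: -163489/10 ≈ -16349.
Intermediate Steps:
J(S, v) = -1/5 (J(S, v) = 1/(-5) = -1/5)
d = -16348
D(N) = N/2 (D(N) = -(-1)*N/2 = N/2)
D(k(J(0, -2))) + d = (-2 - 1*(-1/5))/2 - 16348 = (-2 + 1/5)/2 - 16348 = (1/2)*(-9/5) - 16348 = -9/10 - 16348 = -163489/10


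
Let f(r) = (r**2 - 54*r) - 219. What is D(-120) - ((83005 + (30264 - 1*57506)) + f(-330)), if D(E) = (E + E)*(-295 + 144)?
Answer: -146024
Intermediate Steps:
f(r) = -219 + r**2 - 54*r
D(E) = -302*E (D(E) = (2*E)*(-151) = -302*E)
D(-120) - ((83005 + (30264 - 1*57506)) + f(-330)) = -302*(-120) - ((83005 + (30264 - 1*57506)) + (-219 + (-330)**2 - 54*(-330))) = 36240 - ((83005 + (30264 - 57506)) + (-219 + 108900 + 17820)) = 36240 - ((83005 - 27242) + 126501) = 36240 - (55763 + 126501) = 36240 - 1*182264 = 36240 - 182264 = -146024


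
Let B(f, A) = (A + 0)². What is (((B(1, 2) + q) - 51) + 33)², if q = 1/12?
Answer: 27889/144 ≈ 193.67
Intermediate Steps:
B(f, A) = A²
q = 1/12 ≈ 0.083333
(((B(1, 2) + q) - 51) + 33)² = (((2² + 1/12) - 51) + 33)² = (((4 + 1/12) - 51) + 33)² = ((49/12 - 51) + 33)² = (-563/12 + 33)² = (-167/12)² = 27889/144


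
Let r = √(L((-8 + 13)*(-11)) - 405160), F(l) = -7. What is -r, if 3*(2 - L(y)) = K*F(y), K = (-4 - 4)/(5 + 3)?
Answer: -I*√3646443/3 ≈ -636.52*I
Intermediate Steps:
K = -1 (K = -8/8 = -8*⅛ = -1)
L(y) = -⅓ (L(y) = 2 - (-1)*(-7)/3 = 2 - ⅓*7 = 2 - 7/3 = -⅓)
r = I*√3646443/3 (r = √(-⅓ - 405160) = √(-1215481/3) = I*√3646443/3 ≈ 636.52*I)
-r = -I*√3646443/3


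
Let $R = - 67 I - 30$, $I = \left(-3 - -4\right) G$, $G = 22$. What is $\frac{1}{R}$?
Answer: $- \frac{1}{1504} \approx -0.00066489$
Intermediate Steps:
$I = 22$ ($I = \left(-3 - -4\right) 22 = \left(-3 + 4\right) 22 = 1 \cdot 22 = 22$)
$R = -1504$ ($R = \left(-67\right) 22 - 30 = -1474 - 30 = -1504$)
$\frac{1}{R} = \frac{1}{-1504} = - \frac{1}{1504}$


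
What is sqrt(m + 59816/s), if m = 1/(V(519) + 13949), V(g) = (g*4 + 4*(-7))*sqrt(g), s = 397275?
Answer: sqrt(13265340542169 + 1946697842688*sqrt(519))/(79455*sqrt(13949 + 2048*sqrt(519))) ≈ 0.38805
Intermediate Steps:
V(g) = sqrt(g)*(-28 + 4*g) (V(g) = (4*g - 28)*sqrt(g) = (-28 + 4*g)*sqrt(g) = sqrt(g)*(-28 + 4*g))
m = 1/(13949 + 2048*sqrt(519)) (m = 1/(4*sqrt(519)*(-7 + 519) + 13949) = 1/(4*sqrt(519)*512 + 13949) = 1/(2048*sqrt(519) + 13949) = 1/(13949 + 2048*sqrt(519)) ≈ 1.6500e-5)
sqrt(m + 59816/s) = sqrt((-13949/1982269175 + 2048*sqrt(519)/1982269175) + 59816/397275) = sqrt(4742634855313/31500239459925 + 2048*sqrt(519)/1982269175)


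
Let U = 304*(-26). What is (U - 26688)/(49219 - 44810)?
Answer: -34592/4409 ≈ -7.8458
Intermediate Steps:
U = -7904
(U - 26688)/(49219 - 44810) = (-7904 - 26688)/(49219 - 44810) = -34592/4409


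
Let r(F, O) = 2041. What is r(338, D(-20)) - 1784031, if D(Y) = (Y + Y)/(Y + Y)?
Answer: -1781990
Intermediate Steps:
D(Y) = 1 (D(Y) = (2*Y)/((2*Y)) = (2*Y)*(1/(2*Y)) = 1)
r(338, D(-20)) - 1784031 = 2041 - 1784031 = -1781990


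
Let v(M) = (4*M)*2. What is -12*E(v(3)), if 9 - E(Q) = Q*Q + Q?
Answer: 7092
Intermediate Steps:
v(M) = 8*M
E(Q) = 9 - Q - Q² (E(Q) = 9 - (Q*Q + Q) = 9 - (Q² + Q) = 9 - (Q + Q²) = 9 + (-Q - Q²) = 9 - Q - Q²)
-12*E(v(3)) = -12*(9 - 8*3 - (8*3)²) = -12*(9 - 1*24 - 1*24²) = -12*(9 - 24 - 1*576) = -12*(9 - 24 - 576) = -12*(-591) = 7092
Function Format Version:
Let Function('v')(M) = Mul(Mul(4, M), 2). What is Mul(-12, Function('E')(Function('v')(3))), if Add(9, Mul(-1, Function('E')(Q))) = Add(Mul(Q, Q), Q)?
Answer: 7092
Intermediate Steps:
Function('v')(M) = Mul(8, M)
Function('E')(Q) = Add(9, Mul(-1, Q), Mul(-1, Pow(Q, 2))) (Function('E')(Q) = Add(9, Mul(-1, Add(Mul(Q, Q), Q))) = Add(9, Mul(-1, Add(Pow(Q, 2), Q))) = Add(9, Mul(-1, Add(Q, Pow(Q, 2)))) = Add(9, Add(Mul(-1, Q), Mul(-1, Pow(Q, 2)))) = Add(9, Mul(-1, Q), Mul(-1, Pow(Q, 2))))
Mul(-12, Function('E')(Function('v')(3))) = Mul(-12, Add(9, Mul(-1, Mul(8, 3)), Mul(-1, Pow(Mul(8, 3), 2)))) = Mul(-12, Add(9, Mul(-1, 24), Mul(-1, Pow(24, 2)))) = Mul(-12, Add(9, -24, Mul(-1, 576))) = Mul(-12, Add(9, -24, -576)) = Mul(-12, -591) = 7092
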